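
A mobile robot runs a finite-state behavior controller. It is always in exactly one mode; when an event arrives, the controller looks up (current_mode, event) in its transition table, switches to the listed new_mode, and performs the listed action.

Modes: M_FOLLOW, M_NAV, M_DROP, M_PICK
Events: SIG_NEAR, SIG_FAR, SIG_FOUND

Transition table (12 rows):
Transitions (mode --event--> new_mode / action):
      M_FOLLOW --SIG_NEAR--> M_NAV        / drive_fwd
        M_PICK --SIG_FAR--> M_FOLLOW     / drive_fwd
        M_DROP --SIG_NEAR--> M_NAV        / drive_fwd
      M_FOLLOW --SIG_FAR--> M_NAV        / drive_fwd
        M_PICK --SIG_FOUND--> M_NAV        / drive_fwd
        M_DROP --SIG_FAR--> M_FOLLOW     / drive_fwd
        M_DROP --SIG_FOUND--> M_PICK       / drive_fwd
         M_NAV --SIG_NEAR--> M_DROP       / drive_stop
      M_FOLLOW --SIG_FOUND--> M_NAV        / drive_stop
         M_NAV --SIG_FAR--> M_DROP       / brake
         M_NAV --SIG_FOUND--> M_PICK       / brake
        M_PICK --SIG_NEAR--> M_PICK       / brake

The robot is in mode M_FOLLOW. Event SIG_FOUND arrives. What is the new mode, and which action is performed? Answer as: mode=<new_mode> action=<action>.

current mode = M_FOLLOW; filter table to that mode:
  (M_FOLLOW, SIG_NEAR) → (M_NAV, drive_fwd)
  (M_FOLLOW, SIG_FAR) → (M_NAV, drive_fwd)
  (M_FOLLOW, SIG_FOUND) → (M_NAV, drive_stop)  ← event matches
event = SIG_FOUND selects (M_NAV, drive_stop)

mode=M_NAV action=drive_stop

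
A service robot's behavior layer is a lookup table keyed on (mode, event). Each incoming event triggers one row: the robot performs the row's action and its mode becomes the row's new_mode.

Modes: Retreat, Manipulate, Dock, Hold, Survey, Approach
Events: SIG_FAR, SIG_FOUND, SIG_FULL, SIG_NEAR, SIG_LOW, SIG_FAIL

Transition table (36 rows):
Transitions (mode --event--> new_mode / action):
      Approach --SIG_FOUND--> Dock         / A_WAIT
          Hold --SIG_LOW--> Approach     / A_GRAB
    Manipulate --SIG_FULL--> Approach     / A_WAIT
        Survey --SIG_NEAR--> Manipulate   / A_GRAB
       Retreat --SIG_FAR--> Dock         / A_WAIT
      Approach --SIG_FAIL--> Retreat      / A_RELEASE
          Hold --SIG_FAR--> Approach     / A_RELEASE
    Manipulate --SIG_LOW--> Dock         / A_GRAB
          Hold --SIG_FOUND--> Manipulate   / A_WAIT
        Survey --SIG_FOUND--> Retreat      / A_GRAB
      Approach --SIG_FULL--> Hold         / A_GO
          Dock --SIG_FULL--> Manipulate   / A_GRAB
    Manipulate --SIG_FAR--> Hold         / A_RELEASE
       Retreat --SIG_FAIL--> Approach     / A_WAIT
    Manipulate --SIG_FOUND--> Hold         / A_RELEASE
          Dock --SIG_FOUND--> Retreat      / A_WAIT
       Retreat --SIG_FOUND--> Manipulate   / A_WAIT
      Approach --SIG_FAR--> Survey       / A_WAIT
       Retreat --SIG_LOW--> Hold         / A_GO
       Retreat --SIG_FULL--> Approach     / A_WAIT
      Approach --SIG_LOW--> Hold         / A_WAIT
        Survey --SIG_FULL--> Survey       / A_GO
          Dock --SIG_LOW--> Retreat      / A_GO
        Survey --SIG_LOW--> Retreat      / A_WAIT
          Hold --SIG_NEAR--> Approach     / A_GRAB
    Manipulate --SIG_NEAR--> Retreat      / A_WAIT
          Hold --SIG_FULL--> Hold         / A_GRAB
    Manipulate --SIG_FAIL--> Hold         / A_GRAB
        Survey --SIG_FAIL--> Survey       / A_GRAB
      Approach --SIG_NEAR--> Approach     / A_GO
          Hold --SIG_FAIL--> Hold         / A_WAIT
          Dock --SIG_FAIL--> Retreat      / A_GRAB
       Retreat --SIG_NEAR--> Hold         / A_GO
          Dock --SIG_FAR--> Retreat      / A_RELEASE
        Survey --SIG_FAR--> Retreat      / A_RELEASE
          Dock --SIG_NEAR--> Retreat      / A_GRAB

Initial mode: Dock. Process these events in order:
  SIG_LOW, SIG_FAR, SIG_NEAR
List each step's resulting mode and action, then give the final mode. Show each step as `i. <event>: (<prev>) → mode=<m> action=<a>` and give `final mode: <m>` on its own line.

1. SIG_LOW: (Dock) → mode=Retreat action=A_GO
2. SIG_FAR: (Retreat) → mode=Dock action=A_WAIT
3. SIG_NEAR: (Dock) → mode=Retreat action=A_GRAB

final mode: Retreat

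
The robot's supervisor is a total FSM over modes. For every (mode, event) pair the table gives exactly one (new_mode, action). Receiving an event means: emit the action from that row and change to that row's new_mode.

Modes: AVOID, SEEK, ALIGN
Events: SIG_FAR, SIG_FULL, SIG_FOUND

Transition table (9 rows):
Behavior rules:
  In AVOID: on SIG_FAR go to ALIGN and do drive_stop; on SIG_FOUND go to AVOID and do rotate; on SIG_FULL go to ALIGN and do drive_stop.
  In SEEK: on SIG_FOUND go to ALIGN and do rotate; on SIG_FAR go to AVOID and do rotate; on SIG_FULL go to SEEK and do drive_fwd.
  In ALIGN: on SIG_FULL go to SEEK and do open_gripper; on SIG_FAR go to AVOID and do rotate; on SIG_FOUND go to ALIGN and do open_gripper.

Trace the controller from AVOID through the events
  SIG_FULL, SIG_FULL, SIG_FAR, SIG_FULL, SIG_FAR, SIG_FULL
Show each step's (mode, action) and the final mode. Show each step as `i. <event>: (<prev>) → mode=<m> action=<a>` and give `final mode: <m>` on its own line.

final mode: ALIGN

1. SIG_FULL: (AVOID) → mode=ALIGN action=drive_stop
2. SIG_FULL: (ALIGN) → mode=SEEK action=open_gripper
3. SIG_FAR: (SEEK) → mode=AVOID action=rotate
4. SIG_FULL: (AVOID) → mode=ALIGN action=drive_stop
5. SIG_FAR: (ALIGN) → mode=AVOID action=rotate
6. SIG_FULL: (AVOID) → mode=ALIGN action=drive_stop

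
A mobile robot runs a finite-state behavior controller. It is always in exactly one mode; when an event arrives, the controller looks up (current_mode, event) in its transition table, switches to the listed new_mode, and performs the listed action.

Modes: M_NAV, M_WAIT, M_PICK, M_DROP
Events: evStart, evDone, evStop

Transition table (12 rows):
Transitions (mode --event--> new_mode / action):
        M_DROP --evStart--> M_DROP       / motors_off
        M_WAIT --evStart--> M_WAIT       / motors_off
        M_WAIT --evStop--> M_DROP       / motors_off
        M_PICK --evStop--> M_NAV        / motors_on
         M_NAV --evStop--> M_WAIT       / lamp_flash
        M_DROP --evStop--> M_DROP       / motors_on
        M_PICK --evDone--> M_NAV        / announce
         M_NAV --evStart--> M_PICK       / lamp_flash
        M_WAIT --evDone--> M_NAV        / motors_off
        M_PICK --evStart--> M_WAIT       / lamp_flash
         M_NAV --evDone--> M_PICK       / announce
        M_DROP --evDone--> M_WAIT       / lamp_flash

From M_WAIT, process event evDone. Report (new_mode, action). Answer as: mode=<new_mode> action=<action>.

current mode = M_WAIT; filter table to that mode:
  (M_WAIT, evStart) → (M_WAIT, motors_off)
  (M_WAIT, evStop) → (M_DROP, motors_off)
  (M_WAIT, evDone) → (M_NAV, motors_off)  ← event matches
event = evDone selects (M_NAV, motors_off)

mode=M_NAV action=motors_off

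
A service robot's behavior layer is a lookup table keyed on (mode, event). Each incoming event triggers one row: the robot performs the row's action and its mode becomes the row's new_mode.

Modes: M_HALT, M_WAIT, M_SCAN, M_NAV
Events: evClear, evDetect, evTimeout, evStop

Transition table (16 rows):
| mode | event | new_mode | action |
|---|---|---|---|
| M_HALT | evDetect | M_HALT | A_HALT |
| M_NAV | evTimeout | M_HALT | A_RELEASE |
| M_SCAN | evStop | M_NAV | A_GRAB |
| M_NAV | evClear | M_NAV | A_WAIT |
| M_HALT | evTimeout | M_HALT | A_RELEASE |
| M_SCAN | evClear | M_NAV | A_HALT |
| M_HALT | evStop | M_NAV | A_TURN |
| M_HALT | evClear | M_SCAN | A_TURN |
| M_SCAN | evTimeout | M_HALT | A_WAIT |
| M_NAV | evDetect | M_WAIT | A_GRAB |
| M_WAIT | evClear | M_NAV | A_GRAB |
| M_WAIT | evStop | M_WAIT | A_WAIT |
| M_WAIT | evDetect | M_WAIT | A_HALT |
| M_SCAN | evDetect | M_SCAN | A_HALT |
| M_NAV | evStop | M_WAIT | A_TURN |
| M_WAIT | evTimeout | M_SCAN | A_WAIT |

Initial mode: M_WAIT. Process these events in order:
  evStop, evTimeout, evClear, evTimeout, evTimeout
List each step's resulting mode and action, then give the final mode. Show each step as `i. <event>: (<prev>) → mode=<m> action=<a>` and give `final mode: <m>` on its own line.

final mode: M_HALT

1. evStop: (M_WAIT) → mode=M_WAIT action=A_WAIT
2. evTimeout: (M_WAIT) → mode=M_SCAN action=A_WAIT
3. evClear: (M_SCAN) → mode=M_NAV action=A_HALT
4. evTimeout: (M_NAV) → mode=M_HALT action=A_RELEASE
5. evTimeout: (M_HALT) → mode=M_HALT action=A_RELEASE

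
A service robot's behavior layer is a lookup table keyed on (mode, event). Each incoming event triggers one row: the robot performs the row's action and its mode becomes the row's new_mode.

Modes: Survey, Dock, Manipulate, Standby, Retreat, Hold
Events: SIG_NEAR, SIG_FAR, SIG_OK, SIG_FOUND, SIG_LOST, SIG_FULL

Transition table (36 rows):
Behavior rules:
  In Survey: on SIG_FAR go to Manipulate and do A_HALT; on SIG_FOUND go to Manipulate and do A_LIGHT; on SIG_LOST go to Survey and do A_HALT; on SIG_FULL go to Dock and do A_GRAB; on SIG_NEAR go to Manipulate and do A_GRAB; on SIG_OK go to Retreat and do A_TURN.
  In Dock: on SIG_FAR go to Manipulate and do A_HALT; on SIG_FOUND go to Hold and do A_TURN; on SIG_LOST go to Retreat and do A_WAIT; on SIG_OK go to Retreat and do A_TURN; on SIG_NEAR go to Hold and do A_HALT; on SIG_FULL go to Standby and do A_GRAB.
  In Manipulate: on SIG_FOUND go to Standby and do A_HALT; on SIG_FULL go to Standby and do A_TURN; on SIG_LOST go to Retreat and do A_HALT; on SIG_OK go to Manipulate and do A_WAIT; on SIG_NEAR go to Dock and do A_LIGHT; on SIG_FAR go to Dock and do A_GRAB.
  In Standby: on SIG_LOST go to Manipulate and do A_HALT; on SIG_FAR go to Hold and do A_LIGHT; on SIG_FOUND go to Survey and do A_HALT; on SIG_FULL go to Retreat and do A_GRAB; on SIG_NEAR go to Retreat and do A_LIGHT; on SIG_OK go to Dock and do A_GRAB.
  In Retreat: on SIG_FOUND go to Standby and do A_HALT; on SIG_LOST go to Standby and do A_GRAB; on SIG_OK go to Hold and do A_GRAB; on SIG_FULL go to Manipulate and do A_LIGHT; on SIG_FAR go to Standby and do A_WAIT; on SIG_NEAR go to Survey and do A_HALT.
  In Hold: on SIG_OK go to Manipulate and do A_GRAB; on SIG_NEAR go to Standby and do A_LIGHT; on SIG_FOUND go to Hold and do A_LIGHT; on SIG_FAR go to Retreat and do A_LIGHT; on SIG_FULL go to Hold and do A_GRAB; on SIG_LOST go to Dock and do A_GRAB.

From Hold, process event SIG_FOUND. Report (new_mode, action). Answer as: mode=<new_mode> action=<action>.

mode=Hold action=A_LIGHT

current mode = Hold; filter table to that mode:
  (Hold, SIG_OK) → (Manipulate, A_GRAB)
  (Hold, SIG_NEAR) → (Standby, A_LIGHT)
  (Hold, SIG_FOUND) → (Hold, A_LIGHT)  ← event matches
  (Hold, SIG_FAR) → (Retreat, A_LIGHT)
  (Hold, SIG_FULL) → (Hold, A_GRAB)
  (Hold, SIG_LOST) → (Dock, A_GRAB)
event = SIG_FOUND selects (Hold, A_LIGHT)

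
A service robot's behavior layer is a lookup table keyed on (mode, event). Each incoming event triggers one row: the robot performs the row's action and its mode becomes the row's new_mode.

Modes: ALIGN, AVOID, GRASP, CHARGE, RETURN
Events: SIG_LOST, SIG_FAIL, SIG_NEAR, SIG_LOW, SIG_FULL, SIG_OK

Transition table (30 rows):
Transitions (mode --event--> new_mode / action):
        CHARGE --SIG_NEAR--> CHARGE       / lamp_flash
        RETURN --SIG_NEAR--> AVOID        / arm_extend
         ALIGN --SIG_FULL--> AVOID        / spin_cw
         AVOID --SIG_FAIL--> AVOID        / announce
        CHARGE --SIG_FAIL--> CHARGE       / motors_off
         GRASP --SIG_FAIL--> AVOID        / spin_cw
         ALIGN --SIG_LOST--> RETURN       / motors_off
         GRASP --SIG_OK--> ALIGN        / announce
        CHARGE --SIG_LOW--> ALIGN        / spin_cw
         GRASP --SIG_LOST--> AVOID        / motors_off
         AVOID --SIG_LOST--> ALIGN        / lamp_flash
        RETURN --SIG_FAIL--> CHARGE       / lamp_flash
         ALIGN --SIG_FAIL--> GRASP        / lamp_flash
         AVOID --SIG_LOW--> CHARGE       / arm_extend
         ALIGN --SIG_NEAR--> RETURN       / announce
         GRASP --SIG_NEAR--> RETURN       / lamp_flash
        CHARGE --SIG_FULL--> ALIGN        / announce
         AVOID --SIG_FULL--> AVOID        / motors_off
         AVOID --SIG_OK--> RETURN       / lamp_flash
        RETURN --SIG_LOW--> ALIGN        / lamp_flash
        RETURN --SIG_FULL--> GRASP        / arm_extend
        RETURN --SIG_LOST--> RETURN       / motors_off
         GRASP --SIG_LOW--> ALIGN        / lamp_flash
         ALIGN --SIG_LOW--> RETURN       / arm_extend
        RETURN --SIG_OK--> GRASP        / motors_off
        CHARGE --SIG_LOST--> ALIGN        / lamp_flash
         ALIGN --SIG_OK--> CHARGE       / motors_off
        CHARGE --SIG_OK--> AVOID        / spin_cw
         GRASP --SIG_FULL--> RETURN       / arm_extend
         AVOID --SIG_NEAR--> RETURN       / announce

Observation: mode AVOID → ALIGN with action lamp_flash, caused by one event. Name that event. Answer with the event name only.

SIG_LOST

try SIG_LOST: (AVOID, SIG_LOST) → (ALIGN, lamp_flash)  ← matches
try SIG_FAIL: (AVOID, SIG_FAIL) → (AVOID, announce)
try SIG_NEAR: (AVOID, SIG_NEAR) → (RETURN, announce)
try SIG_LOW: (AVOID, SIG_LOW) → (CHARGE, arm_extend)
try SIG_FULL: (AVOID, SIG_FULL) → (AVOID, motors_off)
try SIG_OK: (AVOID, SIG_OK) → (RETURN, lamp_flash)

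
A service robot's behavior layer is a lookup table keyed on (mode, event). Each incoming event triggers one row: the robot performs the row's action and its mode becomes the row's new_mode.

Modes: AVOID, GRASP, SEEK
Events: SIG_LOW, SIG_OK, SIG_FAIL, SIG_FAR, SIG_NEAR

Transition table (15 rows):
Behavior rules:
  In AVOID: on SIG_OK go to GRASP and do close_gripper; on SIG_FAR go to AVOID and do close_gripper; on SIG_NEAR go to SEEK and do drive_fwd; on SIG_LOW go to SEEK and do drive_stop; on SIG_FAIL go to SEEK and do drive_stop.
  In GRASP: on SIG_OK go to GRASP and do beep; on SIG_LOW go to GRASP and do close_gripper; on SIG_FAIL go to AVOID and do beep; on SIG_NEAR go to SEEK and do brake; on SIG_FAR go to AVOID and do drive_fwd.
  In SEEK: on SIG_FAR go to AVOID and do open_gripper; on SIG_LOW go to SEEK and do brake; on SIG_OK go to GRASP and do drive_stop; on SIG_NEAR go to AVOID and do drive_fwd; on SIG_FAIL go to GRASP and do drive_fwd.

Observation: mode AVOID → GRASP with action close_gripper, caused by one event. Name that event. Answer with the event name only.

SIG_OK

try SIG_LOW: (AVOID, SIG_LOW) → (SEEK, drive_stop)
try SIG_OK: (AVOID, SIG_OK) → (GRASP, close_gripper)  ← matches
try SIG_FAIL: (AVOID, SIG_FAIL) → (SEEK, drive_stop)
try SIG_FAR: (AVOID, SIG_FAR) → (AVOID, close_gripper)
try SIG_NEAR: (AVOID, SIG_NEAR) → (SEEK, drive_fwd)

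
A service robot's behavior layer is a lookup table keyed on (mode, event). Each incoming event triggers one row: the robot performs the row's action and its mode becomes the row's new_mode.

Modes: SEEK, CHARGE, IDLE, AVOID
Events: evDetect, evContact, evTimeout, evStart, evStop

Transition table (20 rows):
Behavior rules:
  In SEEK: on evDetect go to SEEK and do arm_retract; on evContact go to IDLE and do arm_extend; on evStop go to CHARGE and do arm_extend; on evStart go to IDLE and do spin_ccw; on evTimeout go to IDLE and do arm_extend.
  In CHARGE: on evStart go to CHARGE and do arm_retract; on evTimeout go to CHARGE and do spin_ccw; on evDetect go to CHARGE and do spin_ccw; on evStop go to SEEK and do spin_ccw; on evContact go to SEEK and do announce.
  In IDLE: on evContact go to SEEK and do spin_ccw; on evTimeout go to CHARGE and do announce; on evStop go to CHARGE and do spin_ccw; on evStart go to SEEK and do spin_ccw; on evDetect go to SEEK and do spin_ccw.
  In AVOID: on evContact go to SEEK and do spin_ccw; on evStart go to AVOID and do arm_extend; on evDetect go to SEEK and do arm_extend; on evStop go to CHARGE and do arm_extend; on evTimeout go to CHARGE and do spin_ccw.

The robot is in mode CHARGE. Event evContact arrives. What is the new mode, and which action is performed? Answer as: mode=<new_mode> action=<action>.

current mode = CHARGE; filter table to that mode:
  (CHARGE, evStart) → (CHARGE, arm_retract)
  (CHARGE, evTimeout) → (CHARGE, spin_ccw)
  (CHARGE, evDetect) → (CHARGE, spin_ccw)
  (CHARGE, evStop) → (SEEK, spin_ccw)
  (CHARGE, evContact) → (SEEK, announce)  ← event matches
event = evContact selects (SEEK, announce)

mode=SEEK action=announce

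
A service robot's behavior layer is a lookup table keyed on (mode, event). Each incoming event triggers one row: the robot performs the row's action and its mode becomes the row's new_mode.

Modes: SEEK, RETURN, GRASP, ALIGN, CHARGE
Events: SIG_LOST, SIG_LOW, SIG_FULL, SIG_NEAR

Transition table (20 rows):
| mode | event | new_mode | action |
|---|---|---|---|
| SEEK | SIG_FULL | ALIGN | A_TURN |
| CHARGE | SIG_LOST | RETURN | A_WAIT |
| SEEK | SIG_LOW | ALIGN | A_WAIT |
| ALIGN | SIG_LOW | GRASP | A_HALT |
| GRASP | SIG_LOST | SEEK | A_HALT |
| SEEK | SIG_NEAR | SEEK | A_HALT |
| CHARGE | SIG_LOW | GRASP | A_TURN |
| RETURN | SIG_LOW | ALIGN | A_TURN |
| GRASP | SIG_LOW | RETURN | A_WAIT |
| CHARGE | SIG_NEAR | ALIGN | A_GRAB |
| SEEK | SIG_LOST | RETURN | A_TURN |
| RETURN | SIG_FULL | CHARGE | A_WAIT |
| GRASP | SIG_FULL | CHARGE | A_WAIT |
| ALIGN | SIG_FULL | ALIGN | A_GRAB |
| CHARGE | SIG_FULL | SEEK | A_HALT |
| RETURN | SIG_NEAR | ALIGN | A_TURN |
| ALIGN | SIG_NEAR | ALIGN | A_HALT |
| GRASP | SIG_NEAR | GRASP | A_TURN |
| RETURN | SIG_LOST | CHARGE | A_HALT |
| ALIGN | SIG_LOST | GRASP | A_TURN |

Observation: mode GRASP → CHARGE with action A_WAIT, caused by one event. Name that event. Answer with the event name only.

SIG_FULL

try SIG_LOST: (GRASP, SIG_LOST) → (SEEK, A_HALT)
try SIG_LOW: (GRASP, SIG_LOW) → (RETURN, A_WAIT)
try SIG_FULL: (GRASP, SIG_FULL) → (CHARGE, A_WAIT)  ← matches
try SIG_NEAR: (GRASP, SIG_NEAR) → (GRASP, A_TURN)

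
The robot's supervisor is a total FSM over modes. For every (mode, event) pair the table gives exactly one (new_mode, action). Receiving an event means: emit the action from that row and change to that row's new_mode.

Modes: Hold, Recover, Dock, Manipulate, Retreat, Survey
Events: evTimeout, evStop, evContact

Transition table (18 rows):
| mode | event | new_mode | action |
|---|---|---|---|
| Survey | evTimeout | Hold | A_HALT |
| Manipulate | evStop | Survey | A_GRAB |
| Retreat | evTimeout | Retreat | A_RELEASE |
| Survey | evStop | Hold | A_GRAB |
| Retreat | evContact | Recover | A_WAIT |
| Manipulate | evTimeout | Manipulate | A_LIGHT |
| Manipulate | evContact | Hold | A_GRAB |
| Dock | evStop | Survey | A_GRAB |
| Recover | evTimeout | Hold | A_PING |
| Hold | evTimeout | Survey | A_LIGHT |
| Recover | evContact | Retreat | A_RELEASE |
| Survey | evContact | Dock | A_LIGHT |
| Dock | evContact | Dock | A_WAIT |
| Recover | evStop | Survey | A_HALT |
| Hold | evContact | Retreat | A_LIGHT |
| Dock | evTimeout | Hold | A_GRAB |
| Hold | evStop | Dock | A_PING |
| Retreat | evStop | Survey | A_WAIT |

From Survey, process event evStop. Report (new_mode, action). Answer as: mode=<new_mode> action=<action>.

mode=Hold action=A_GRAB

current mode = Survey; filter table to that mode:
  (Survey, evTimeout) → (Hold, A_HALT)
  (Survey, evStop) → (Hold, A_GRAB)  ← event matches
  (Survey, evContact) → (Dock, A_LIGHT)
event = evStop selects (Hold, A_GRAB)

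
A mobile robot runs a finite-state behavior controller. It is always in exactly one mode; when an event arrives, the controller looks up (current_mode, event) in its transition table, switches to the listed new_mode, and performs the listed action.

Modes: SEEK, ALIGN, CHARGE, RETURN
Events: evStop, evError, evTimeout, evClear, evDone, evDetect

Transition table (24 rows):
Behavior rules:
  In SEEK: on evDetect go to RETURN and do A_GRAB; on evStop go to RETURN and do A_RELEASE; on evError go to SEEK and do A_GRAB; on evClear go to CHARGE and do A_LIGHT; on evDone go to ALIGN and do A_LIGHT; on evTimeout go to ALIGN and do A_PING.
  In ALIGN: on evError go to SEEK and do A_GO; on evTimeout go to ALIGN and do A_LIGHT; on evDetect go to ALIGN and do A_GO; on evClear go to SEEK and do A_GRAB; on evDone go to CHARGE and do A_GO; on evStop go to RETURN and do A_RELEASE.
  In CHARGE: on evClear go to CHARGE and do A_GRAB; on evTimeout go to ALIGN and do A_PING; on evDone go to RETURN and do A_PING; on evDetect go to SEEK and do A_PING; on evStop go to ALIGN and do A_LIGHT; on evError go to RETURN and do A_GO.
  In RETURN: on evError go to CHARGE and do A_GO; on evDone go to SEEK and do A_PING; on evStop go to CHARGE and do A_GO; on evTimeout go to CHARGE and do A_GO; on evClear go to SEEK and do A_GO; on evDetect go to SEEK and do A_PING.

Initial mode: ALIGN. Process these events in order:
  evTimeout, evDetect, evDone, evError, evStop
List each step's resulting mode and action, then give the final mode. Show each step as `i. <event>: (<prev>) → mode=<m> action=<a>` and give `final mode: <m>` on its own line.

1. evTimeout: (ALIGN) → mode=ALIGN action=A_LIGHT
2. evDetect: (ALIGN) → mode=ALIGN action=A_GO
3. evDone: (ALIGN) → mode=CHARGE action=A_GO
4. evError: (CHARGE) → mode=RETURN action=A_GO
5. evStop: (RETURN) → mode=CHARGE action=A_GO

final mode: CHARGE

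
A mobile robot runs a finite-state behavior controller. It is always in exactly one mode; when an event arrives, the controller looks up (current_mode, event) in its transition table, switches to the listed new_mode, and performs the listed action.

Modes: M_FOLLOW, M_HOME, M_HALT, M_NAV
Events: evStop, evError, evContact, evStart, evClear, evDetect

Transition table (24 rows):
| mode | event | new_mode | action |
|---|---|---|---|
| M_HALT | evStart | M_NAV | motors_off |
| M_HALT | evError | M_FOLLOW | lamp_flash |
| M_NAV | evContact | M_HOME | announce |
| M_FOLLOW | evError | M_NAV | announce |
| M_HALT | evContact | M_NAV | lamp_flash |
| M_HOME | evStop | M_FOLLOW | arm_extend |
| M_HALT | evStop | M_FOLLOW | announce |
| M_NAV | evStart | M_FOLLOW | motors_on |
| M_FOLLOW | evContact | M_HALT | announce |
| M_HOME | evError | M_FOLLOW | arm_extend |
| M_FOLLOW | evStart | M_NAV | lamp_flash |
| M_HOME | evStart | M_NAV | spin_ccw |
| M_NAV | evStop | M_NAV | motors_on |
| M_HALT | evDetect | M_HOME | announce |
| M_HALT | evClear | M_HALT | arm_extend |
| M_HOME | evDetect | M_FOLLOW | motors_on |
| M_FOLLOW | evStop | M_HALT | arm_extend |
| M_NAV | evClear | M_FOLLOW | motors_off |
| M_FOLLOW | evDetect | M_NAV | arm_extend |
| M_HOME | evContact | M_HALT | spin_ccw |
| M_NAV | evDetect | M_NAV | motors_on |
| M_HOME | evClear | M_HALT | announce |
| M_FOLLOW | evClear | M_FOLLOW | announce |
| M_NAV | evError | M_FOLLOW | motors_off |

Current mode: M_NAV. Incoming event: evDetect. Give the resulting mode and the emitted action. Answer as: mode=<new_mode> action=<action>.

current mode = M_NAV; filter table to that mode:
  (M_NAV, evContact) → (M_HOME, announce)
  (M_NAV, evStart) → (M_FOLLOW, motors_on)
  (M_NAV, evStop) → (M_NAV, motors_on)
  (M_NAV, evClear) → (M_FOLLOW, motors_off)
  (M_NAV, evDetect) → (M_NAV, motors_on)  ← event matches
  (M_NAV, evError) → (M_FOLLOW, motors_off)
event = evDetect selects (M_NAV, motors_on)

mode=M_NAV action=motors_on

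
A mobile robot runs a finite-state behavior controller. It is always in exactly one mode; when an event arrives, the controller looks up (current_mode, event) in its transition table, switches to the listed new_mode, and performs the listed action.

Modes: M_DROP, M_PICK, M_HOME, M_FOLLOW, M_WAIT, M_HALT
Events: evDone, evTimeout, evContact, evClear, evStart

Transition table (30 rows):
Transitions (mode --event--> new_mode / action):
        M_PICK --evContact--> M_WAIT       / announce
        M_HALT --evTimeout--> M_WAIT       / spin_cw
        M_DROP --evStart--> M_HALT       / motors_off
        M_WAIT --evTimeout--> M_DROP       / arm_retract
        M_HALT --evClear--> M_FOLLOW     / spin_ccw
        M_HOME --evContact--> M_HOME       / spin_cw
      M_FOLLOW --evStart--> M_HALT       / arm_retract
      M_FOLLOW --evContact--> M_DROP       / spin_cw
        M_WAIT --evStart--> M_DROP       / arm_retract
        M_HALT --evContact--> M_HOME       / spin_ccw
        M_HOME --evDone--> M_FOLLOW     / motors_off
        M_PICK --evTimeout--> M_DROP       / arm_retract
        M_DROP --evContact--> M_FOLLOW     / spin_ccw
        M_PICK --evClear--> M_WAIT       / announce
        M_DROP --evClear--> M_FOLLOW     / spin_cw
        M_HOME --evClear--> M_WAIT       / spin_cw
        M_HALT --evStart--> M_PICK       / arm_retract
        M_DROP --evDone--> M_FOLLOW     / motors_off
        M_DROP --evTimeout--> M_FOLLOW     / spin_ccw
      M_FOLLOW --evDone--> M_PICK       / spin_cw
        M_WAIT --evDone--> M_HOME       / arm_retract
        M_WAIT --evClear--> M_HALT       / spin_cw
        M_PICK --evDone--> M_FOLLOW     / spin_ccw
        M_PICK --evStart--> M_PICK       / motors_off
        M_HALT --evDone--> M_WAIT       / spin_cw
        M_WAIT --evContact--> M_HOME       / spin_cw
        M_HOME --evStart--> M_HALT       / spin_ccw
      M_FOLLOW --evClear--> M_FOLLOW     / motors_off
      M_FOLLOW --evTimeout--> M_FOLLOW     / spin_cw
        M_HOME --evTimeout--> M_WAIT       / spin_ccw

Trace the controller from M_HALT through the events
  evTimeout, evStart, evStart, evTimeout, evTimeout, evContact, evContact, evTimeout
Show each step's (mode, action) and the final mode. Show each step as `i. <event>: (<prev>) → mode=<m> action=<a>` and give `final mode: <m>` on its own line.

1. evTimeout: (M_HALT) → mode=M_WAIT action=spin_cw
2. evStart: (M_WAIT) → mode=M_DROP action=arm_retract
3. evStart: (M_DROP) → mode=M_HALT action=motors_off
4. evTimeout: (M_HALT) → mode=M_WAIT action=spin_cw
5. evTimeout: (M_WAIT) → mode=M_DROP action=arm_retract
6. evContact: (M_DROP) → mode=M_FOLLOW action=spin_ccw
7. evContact: (M_FOLLOW) → mode=M_DROP action=spin_cw
8. evTimeout: (M_DROP) → mode=M_FOLLOW action=spin_ccw

final mode: M_FOLLOW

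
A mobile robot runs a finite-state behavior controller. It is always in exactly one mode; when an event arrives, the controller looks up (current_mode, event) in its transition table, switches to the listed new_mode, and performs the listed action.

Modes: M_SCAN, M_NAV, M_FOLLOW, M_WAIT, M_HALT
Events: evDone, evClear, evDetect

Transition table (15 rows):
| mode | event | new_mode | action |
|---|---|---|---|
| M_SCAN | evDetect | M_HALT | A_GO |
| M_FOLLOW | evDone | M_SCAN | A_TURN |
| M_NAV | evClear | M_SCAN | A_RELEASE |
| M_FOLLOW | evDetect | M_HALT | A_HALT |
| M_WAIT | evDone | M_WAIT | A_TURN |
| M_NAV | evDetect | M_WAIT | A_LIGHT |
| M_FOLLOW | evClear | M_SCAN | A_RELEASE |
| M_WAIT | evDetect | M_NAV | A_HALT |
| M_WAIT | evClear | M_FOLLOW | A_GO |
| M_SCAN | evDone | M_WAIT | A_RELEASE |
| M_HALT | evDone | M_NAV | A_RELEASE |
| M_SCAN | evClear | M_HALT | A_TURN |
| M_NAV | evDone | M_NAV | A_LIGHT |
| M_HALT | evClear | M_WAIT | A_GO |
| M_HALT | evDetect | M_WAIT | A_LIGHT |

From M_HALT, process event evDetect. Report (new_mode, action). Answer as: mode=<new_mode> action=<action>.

mode=M_WAIT action=A_LIGHT

current mode = M_HALT; filter table to that mode:
  (M_HALT, evDone) → (M_NAV, A_RELEASE)
  (M_HALT, evClear) → (M_WAIT, A_GO)
  (M_HALT, evDetect) → (M_WAIT, A_LIGHT)  ← event matches
event = evDetect selects (M_WAIT, A_LIGHT)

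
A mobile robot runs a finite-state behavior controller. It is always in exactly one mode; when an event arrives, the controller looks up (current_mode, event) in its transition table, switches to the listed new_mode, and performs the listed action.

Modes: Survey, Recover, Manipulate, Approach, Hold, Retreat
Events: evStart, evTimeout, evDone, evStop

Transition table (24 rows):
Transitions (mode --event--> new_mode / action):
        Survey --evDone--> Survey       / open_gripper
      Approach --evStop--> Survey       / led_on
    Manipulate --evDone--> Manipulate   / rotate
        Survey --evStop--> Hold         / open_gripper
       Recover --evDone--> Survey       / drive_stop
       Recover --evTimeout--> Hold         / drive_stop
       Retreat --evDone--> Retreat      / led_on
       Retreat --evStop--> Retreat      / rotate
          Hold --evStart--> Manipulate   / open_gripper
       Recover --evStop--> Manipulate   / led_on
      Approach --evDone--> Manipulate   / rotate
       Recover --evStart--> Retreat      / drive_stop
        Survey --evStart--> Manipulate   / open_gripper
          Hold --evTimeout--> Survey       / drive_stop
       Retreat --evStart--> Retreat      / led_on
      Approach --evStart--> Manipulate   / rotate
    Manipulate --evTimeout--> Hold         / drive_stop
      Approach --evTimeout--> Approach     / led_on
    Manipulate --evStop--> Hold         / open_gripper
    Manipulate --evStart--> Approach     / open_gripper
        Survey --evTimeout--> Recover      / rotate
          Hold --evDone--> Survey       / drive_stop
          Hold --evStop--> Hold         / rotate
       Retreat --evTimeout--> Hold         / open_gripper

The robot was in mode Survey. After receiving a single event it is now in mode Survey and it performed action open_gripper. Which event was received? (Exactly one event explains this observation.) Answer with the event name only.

try evStart: (Survey, evStart) → (Manipulate, open_gripper)
try evTimeout: (Survey, evTimeout) → (Recover, rotate)
try evDone: (Survey, evDone) → (Survey, open_gripper)  ← matches
try evStop: (Survey, evStop) → (Hold, open_gripper)

evDone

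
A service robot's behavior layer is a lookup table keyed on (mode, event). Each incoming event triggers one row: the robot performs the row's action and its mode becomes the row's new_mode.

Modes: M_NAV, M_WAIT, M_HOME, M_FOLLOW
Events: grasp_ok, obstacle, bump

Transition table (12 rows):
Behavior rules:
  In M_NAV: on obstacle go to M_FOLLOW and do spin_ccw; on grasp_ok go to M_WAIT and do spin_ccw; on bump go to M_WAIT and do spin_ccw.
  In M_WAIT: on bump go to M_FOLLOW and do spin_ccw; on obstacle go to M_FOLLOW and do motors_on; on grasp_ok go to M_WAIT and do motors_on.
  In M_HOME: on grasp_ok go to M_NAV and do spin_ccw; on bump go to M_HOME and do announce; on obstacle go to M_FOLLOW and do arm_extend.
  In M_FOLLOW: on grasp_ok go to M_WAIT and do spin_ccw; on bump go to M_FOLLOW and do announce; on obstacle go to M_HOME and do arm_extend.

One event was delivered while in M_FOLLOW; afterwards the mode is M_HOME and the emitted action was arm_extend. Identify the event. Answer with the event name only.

try grasp_ok: (M_FOLLOW, grasp_ok) → (M_WAIT, spin_ccw)
try obstacle: (M_FOLLOW, obstacle) → (M_HOME, arm_extend)  ← matches
try bump: (M_FOLLOW, bump) → (M_FOLLOW, announce)

obstacle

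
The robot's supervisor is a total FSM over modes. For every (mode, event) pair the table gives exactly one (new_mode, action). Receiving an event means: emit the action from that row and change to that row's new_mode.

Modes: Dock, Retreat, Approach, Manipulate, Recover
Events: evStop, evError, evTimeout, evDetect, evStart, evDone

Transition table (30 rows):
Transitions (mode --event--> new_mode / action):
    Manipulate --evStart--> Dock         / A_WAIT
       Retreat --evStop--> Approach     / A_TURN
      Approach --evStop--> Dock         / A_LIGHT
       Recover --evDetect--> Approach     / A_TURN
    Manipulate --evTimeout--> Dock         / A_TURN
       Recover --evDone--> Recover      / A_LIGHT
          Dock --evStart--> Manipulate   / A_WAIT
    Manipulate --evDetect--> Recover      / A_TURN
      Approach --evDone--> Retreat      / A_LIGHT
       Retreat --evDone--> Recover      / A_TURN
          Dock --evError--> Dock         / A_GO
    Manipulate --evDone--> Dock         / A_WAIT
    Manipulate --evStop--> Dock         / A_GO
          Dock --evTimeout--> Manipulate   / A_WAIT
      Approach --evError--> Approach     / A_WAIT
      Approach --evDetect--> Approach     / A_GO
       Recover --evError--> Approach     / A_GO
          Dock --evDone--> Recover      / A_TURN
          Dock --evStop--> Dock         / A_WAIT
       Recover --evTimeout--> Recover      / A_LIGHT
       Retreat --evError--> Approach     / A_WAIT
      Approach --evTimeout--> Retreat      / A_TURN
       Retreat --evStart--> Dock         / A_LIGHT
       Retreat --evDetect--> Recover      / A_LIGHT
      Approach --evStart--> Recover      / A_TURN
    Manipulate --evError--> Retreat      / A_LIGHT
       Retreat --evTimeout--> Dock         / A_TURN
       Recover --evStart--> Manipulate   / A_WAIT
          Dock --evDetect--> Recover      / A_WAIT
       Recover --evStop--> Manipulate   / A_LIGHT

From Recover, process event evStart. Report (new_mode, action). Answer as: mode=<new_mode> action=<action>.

mode=Manipulate action=A_WAIT

current mode = Recover; filter table to that mode:
  (Recover, evDetect) → (Approach, A_TURN)
  (Recover, evDone) → (Recover, A_LIGHT)
  (Recover, evError) → (Approach, A_GO)
  (Recover, evTimeout) → (Recover, A_LIGHT)
  (Recover, evStart) → (Manipulate, A_WAIT)  ← event matches
  (Recover, evStop) → (Manipulate, A_LIGHT)
event = evStart selects (Manipulate, A_WAIT)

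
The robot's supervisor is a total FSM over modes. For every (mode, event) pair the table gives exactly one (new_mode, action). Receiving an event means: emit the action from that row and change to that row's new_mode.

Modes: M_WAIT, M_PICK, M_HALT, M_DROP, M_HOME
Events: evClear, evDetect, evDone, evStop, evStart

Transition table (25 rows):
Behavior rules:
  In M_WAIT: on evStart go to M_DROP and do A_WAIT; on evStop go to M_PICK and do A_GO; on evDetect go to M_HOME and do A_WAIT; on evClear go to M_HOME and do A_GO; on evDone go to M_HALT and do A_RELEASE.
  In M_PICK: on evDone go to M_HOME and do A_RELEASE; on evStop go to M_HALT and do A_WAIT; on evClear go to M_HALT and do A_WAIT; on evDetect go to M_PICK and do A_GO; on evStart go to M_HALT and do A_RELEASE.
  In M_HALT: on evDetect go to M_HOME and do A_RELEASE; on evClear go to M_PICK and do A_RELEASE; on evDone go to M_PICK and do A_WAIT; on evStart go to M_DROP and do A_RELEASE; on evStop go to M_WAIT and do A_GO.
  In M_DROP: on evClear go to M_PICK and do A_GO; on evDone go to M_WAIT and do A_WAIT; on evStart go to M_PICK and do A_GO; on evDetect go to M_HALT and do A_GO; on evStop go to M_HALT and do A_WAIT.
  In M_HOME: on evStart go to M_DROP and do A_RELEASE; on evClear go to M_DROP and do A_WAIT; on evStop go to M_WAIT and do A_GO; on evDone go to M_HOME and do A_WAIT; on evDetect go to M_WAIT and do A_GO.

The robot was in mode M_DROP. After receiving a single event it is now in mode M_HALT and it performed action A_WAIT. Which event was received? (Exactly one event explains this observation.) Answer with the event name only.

evStop

try evClear: (M_DROP, evClear) → (M_PICK, A_GO)
try evDetect: (M_DROP, evDetect) → (M_HALT, A_GO)
try evDone: (M_DROP, evDone) → (M_WAIT, A_WAIT)
try evStop: (M_DROP, evStop) → (M_HALT, A_WAIT)  ← matches
try evStart: (M_DROP, evStart) → (M_PICK, A_GO)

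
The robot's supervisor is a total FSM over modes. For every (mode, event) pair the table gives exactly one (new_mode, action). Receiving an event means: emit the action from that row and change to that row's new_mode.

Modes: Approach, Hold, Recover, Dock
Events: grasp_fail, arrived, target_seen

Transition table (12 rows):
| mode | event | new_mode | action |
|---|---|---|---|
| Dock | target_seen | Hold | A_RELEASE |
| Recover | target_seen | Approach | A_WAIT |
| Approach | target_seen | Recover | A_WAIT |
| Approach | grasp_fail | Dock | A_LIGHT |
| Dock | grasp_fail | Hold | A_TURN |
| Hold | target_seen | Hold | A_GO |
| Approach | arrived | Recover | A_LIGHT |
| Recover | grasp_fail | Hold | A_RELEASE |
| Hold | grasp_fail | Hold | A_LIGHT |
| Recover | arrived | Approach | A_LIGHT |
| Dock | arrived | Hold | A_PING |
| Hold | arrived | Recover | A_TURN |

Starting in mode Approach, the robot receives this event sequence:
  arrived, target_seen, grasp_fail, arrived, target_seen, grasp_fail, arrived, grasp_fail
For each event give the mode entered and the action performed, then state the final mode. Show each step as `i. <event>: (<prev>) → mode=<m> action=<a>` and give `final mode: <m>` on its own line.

final mode: Hold

1. arrived: (Approach) → mode=Recover action=A_LIGHT
2. target_seen: (Recover) → mode=Approach action=A_WAIT
3. grasp_fail: (Approach) → mode=Dock action=A_LIGHT
4. arrived: (Dock) → mode=Hold action=A_PING
5. target_seen: (Hold) → mode=Hold action=A_GO
6. grasp_fail: (Hold) → mode=Hold action=A_LIGHT
7. arrived: (Hold) → mode=Recover action=A_TURN
8. grasp_fail: (Recover) → mode=Hold action=A_RELEASE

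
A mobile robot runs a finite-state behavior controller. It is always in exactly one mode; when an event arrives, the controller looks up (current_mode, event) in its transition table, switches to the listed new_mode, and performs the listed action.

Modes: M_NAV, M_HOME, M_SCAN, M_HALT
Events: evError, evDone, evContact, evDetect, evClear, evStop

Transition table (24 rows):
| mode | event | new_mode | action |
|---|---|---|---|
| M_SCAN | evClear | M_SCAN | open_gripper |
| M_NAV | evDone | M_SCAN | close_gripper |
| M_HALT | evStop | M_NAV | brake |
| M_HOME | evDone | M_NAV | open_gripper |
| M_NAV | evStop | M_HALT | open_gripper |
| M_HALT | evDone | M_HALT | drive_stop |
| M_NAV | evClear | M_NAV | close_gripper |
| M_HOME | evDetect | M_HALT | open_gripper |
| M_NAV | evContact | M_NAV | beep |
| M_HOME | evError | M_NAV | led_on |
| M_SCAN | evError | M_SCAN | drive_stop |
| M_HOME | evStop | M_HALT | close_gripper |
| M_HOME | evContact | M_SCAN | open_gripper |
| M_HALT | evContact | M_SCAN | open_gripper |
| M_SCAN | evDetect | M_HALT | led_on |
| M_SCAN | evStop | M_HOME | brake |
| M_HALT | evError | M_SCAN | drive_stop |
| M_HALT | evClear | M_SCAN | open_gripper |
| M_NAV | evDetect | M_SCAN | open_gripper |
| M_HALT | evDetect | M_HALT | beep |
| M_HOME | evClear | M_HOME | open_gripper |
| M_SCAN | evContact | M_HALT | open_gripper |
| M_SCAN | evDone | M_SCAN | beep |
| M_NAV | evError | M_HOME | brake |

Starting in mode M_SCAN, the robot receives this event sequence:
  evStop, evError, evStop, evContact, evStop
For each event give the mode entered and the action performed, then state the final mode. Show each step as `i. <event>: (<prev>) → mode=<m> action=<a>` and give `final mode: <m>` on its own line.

final mode: M_HOME

1. evStop: (M_SCAN) → mode=M_HOME action=brake
2. evError: (M_HOME) → mode=M_NAV action=led_on
3. evStop: (M_NAV) → mode=M_HALT action=open_gripper
4. evContact: (M_HALT) → mode=M_SCAN action=open_gripper
5. evStop: (M_SCAN) → mode=M_HOME action=brake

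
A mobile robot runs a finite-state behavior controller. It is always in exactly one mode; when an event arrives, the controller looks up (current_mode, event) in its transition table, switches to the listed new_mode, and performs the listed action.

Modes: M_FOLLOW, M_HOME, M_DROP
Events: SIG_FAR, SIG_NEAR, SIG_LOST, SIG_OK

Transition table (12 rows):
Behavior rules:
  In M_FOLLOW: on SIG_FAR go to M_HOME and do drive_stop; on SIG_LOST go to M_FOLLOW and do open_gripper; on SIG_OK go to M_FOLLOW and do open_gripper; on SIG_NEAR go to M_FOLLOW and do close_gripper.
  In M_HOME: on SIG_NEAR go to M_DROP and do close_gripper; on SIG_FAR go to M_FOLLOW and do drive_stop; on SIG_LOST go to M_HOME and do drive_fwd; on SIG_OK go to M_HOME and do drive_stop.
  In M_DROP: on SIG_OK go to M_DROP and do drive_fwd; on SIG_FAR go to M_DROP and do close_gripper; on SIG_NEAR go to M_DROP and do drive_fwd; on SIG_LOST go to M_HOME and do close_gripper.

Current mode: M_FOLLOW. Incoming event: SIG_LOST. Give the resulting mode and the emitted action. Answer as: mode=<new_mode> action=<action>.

mode=M_FOLLOW action=open_gripper

current mode = M_FOLLOW; filter table to that mode:
  (M_FOLLOW, SIG_FAR) → (M_HOME, drive_stop)
  (M_FOLLOW, SIG_LOST) → (M_FOLLOW, open_gripper)  ← event matches
  (M_FOLLOW, SIG_OK) → (M_FOLLOW, open_gripper)
  (M_FOLLOW, SIG_NEAR) → (M_FOLLOW, close_gripper)
event = SIG_LOST selects (M_FOLLOW, open_gripper)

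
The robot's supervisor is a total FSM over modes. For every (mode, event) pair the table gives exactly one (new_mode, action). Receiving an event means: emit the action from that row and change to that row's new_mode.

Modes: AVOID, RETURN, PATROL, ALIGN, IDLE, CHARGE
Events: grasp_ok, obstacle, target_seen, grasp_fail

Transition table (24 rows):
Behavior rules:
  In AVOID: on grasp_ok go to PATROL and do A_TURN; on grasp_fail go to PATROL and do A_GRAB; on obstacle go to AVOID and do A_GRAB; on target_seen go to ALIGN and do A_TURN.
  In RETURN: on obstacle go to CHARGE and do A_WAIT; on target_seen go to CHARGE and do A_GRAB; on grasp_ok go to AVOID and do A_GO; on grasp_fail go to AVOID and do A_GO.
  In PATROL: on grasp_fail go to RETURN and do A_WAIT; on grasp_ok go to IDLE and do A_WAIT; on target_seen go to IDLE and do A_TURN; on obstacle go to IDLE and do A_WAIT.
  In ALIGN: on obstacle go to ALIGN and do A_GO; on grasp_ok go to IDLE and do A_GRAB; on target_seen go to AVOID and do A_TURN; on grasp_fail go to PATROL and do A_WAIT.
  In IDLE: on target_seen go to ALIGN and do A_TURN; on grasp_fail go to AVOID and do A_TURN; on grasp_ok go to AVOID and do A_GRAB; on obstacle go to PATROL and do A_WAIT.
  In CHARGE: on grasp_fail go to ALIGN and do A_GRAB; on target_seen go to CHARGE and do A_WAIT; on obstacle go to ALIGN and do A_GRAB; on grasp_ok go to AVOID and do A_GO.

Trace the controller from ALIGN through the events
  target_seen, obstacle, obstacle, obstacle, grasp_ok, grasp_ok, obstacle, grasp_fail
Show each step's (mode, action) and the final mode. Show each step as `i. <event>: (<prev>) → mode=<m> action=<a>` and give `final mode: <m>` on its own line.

final mode: RETURN

1. target_seen: (ALIGN) → mode=AVOID action=A_TURN
2. obstacle: (AVOID) → mode=AVOID action=A_GRAB
3. obstacle: (AVOID) → mode=AVOID action=A_GRAB
4. obstacle: (AVOID) → mode=AVOID action=A_GRAB
5. grasp_ok: (AVOID) → mode=PATROL action=A_TURN
6. grasp_ok: (PATROL) → mode=IDLE action=A_WAIT
7. obstacle: (IDLE) → mode=PATROL action=A_WAIT
8. grasp_fail: (PATROL) → mode=RETURN action=A_WAIT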